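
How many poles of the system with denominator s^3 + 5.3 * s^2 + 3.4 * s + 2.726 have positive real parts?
s^3 + 5.3*s^2 + 3.4*s + 2.726 = (s + 4.7)(s^2 + 0.6*s + 0.58). Poles: -0.3 + 0.7j, -0.3 - 0.7j, -4.7. RHP poles (Re>0): 0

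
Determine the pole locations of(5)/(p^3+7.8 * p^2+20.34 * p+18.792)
Set denominator = 0: p^3 + 7.8*p^2 + 20.34*p + 18.792 = (p + 3.6)(p^2 + 4.2*p + 5.22) = 0 → Poles: -2.1 + 0.9j, -2.1 - 0.9j, -3.6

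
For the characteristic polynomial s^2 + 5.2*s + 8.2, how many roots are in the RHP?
Poles: -2.6 + 1.2j, -2.6 - 1.2j. RHP poles (Re>0): 0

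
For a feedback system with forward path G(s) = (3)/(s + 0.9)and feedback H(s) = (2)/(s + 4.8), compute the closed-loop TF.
Closed-loop T = G/(1+GH).
Numerator: G_num * H_den = 3*s + 14.4.
Denominator: G_den * H_den + G_num * H_num = (s^2 + 5.7*s + 4.32) + (6) = s^2 + 5.7*s + 10.32.
T(s) = (3*s + 14.4)/(s^2 + 5.7*s + 10.32)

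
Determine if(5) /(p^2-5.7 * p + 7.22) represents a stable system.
Denominator: p^2 - 5.7*p + 7.22 = (p - 1.9)(p - 3.8). Poles: 1.9, 3.8. All Re(p)<0: No (unstable)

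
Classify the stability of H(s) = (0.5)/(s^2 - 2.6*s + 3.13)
Denominator: s^2 - 2.6*s + 3.13. Poles: 1.3 + 1.2j, 1.3 - 1.2j. Unstable (2 pole(s) in RHP)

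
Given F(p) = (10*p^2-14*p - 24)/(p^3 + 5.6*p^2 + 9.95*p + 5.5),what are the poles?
Set denominator = 0: p^3 + 5.6*p^2 + 9.95*p + 5.5 = (p + 2)(p + 1.1)(p + 2.5) = 0 → Poles: -1.1, -2, -2.5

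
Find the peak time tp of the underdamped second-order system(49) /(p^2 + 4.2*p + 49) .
Standard form: ωn²/(p²+2ζωn·p+ωn²) → ωn = 7, ζ = 0.3.
ωd = ωn·√(1-ζ²) = 7·√(1-0.3²) = 6.678.
tp = π/ωd = π/6.678 = 0.4705 s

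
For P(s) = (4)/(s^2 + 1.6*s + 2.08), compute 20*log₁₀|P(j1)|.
Substitute s = j*1: P(j1) = 1.1593 - 1.71748j.
|P(j1)| = sqrt(Re² + Im²) = 2.072.
20*log₁₀(2.072) = 6.33 dB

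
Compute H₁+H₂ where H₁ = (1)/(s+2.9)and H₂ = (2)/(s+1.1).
Parallel: H = H₁ + H₂ = (n₁·d₂ + n₂·d₁)/(d₁·d₂).
n₁·d₂ = s + 1.1. n₂·d₁ = 2*s + 5.8. Sum = 3*s + 6.9. d₁·d₂ = s^2 + 4*s + 3.19.
H(s) = (3*s + 6.9)/(s^2 + 4*s + 3.19)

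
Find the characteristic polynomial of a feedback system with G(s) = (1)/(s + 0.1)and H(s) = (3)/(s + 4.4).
Characteristic poly = G_den * H_den + G_num * H_num = (s^2 + 4.5*s + 0.44) + (3) = s^2 + 4.5*s + 3.44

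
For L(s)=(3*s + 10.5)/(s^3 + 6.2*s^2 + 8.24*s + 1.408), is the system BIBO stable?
Denominator: s^3 + 6.2*s^2 + 8.24*s + 1.408 = (s + 4.4)(s + 0.2)(s + 1.6). Poles: -0.2, -1.6, -4.4. All Re(p)<0: Yes (stable)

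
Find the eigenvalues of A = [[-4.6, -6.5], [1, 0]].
Eigenvalues solve det(λI - A) = 0.
Characteristic polynomial: λ^2 + 4.6*λ + 6.5 = 0.
Roots: -2.3 + 1.1j, -2.3 - 1.1j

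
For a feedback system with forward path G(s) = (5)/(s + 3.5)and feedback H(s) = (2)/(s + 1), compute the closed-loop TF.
Closed-loop T = G/(1+GH).
Numerator: G_num * H_den = 5*s + 5.
Denominator: G_den * H_den + G_num * H_num = (s^2 + 4.5*s + 3.5) + (10) = s^2 + 4.5*s + 13.5.
T(s) = (5*s + 5)/(s^2 + 4.5*s + 13.5)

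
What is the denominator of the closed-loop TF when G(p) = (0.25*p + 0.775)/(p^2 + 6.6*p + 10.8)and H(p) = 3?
Characteristic poly = G_den * H_den + G_num * H_num = (p^2 + 6.6*p + 10.8) + (0.75*p + 2.325) = p^2 + 7.35*p + 13.125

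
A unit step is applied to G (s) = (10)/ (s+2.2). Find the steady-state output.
FVT: lim_{t→∞} y(t) = lim_{s→0} s*Y(s) where Y(s) = G(s)/s.
= lim_{s→0} G(s) = G(0) = num(0)/den(0) = 10/2.2 = 4.545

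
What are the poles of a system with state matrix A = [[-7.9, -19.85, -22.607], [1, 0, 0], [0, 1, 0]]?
Eigenvalues solve det(λI - A) = 0.
Characteristic polynomial: λ^3 + 7.9*λ^2 + 19.85*λ + 22.607 = 0.
Factor: (λ + 4.7)(λ^2 + 3.2*λ + 4.81) = 0.
Roots: -1.6 + 1.5j, -1.6 - 1.5j, -4.7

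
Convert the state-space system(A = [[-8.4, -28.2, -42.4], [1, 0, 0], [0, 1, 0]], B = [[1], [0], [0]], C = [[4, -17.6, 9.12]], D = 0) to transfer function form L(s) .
L(s) = C(sI - A)⁻¹B + D.
Characteristic polynomial det(sI - A) = s^3 + 8.4*s^2 + 28.2*s + 42.4.
Numerator from C·adj(sI-A)·B + D·det(sI-A) = 4*s^2 - 17.6*s + 9.12.
L(s) = (4*s^2 - 17.6*s + 9.12)/(s^3 + 8.4*s^2 + 28.2*s + 42.4)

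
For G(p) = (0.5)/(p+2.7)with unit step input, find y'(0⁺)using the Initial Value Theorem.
IVT: y'(0⁺) = lim_{p→∞} p²·Y(p) = lim_{p→∞} p·G(p).
deg(num) = 0, deg(den) = 1, relative degree = 1, so p·G(p) → (leading num)/(leading den) = 0.5/1 = 0.5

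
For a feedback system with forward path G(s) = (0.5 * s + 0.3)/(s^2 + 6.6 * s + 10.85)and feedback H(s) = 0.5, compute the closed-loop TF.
Closed-loop T = G/(1+GH).
Numerator: G_num * H_den = 0.5*s + 0.3.
Denominator: G_den * H_den + G_num * H_num = (s^2 + 6.6*s + 10.85) + (0.25*s + 0.15) = s^2 + 6.85*s + 11.
T(s) = (0.5*s + 0.3)/(s^2 + 6.85*s + 11)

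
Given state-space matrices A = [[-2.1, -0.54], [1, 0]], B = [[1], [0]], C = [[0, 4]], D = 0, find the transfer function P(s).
P(s) = C(sI - A)⁻¹B + D.
Characteristic polynomial det(sI - A) = s^2 + 2.1*s + 0.54.
Numerator from C·adj(sI-A)·B + D·det(sI-A) = 4.
P(s) = (4)/(s^2 + 2.1*s + 0.54)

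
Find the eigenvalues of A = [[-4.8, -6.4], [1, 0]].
Eigenvalues solve det(λI - A) = 0.
Characteristic polynomial: λ^2 + 4.8*λ + 6.4 = 0.
Roots: -2.4 + 0.8j, -2.4 - 0.8j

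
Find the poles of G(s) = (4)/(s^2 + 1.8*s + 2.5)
Set denominator = 0: s^2 + 1.8*s + 2.5 = 0 → Poles: -0.9 + 1.3j, -0.9 - 1.3j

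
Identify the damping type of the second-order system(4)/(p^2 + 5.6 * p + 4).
Standard form: ωn²/(p²+2ζωn·p+ωn²) gives ωn=2, ζ=1.4.
Overdamped (ζ = 1.4 > 1)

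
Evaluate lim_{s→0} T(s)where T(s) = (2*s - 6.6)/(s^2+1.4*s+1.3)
DC gain = T(0) = num(0)/den(0) = -6.6/1.3 = -5.077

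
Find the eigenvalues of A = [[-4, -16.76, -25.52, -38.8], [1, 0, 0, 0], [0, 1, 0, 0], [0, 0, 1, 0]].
Eigenvalues solve det(λI - A) = 0.
Characteristic polynomial: λ^4 + 4*λ^3 + 16.76*λ^2 + 25.52*λ + 38.8 = 0.
Factor: (λ^2 + 2*λ + 7.76)(λ^2 + 2*λ + 5) = 0.
Roots: -1 + 2.6j, -1 + 2j, -1 - 2.6j, -1 - 2j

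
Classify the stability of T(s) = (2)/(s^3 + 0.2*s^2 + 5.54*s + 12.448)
Denominator: s^3 + 0.2*s^2 + 5.54*s + 12.448 = (s + 1.6)(s^2 - 1.4*s + 7.78). Poles: -1.6, 0.7 + 2.7j, 0.7 - 2.7j. Unstable (2 pole(s) in RHP)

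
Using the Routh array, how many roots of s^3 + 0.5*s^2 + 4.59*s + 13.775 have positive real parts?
Routh array:
s^3: [1, 4.59]; s^2: [0.5, 13.775]; s^1: [-22.96]; s^0: [13.775]
First column: [1, 0.5, -22.96, 13.775]. Sign changes = RHP roots = 2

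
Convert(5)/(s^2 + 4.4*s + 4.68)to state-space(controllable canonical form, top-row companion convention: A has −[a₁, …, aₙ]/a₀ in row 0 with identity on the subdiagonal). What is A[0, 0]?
Reachable canonical form for den = s^2 + 4.4*s + 4.68: top row of A = -[a₁,a₂,...,aₙ]/a₀, ones on the subdiagonal, zeros elsewhere.
A = [[-4.4, -4.68], [1, 0]].
A[0,0] = -4.4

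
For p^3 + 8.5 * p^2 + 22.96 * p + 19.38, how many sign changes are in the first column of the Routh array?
Routh array:
p^3: [1, 22.96]; p^2: [8.5, 19.38]; p^1: [20.68]; p^0: [19.38]
First column: [1, 8.5, 20.68, 19.38]. Sign changes = 0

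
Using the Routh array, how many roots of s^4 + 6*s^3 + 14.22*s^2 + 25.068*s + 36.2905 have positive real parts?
Routh array:
s^4: [1, 14.22, 36.2905]; s^3: [6, 25.068]; s^2: [10.042, 36.2905]; s^1: [3.38477]; s^0: [36.2905]
First column: [1, 6, 10.042, 3.38477, 36.2905]. Sign changes = RHP roots = 0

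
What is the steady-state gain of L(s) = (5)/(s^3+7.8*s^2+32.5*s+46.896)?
DC gain = L(0) = num(0)/den(0) = 5/46.896 = 0.1066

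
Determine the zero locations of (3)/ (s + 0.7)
Numerator is a nonzero constant (3) → Zeros: none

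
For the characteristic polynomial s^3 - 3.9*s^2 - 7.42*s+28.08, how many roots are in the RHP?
s^3 - 3.9*s^2 - 7.42*s + 28.08 = (s - 4)(s + 2.7)(s - 2.6). Poles: -2.7, 2.6, 4. RHP poles (Re>0): 2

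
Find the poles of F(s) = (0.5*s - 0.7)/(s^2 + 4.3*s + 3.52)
Set denominator = 0: s^2 + 4.3*s + 3.52 = (s + 1.1)(s + 3.2) = 0 → Poles: -1.1, -3.2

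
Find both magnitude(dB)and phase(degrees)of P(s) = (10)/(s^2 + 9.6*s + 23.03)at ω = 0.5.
Substitute s = j*0.5: P(j0.5) = 0.42032 - 0.088566j.
|P| = 20*log₁₀(sqrt(Re²+Im²)) = -7.34 dB.
∠P = atan2(Im, Re) = -11.90°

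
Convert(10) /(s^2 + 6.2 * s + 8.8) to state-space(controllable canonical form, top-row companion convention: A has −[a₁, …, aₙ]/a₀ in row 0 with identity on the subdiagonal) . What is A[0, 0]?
Reachable canonical form for den = s^2 + 6.2*s + 8.8: top row of A = -[a₁,a₂,...,aₙ]/a₀, ones on the subdiagonal, zeros elsewhere.
A = [[-6.2, -8.8], [1, 0]].
A[0,0] = -6.2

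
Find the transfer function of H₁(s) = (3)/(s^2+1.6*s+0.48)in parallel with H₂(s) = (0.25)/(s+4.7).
Parallel: H = H₁ + H₂ = (n₁·d₂ + n₂·d₁)/(d₁·d₂).
n₁·d₂ = 3*s + 14.1. n₂·d₁ = 0.25*s^2 + 0.4*s + 0.12. Sum = 0.25*s^2 + 3.4*s + 14.22. d₁·d₂ = s^3 + 6.3*s^2 + 8*s + 2.256.
H(s) = (0.25*s^2 + 3.4*s + 14.22)/(s^3 + 6.3*s^2 + 8*s + 2.256)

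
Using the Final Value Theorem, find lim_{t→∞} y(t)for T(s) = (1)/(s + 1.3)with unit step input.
FVT: lim_{t→∞} y(t) = lim_{s→0} s*Y(s) where Y(s) = T(s)/s.
= lim_{s→0} T(s) = T(0) = num(0)/den(0) = 1/1.3 = 0.7692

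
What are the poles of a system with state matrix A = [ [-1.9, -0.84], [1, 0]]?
Eigenvalues solve det(λI - A) = 0.
Characteristic polynomial: λ^2 + 1.9*λ + 0.84 = 0.
Factor: (λ + 1.2)(λ + 0.7) = 0.
Roots: -0.7, -1.2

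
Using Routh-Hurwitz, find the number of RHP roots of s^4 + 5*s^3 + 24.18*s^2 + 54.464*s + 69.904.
Routh array:
s^4: [1, 24.18, 69.904]; s^3: [5, 54.464]; s^2: [13.2872, 69.904]; s^1: [28.159]; s^0: [69.904]
First column: [1, 5, 13.2872, 28.159, 69.904]. Sign changes = RHP roots = 0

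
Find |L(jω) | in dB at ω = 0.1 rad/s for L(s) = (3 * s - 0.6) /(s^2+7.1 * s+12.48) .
Substitute s = j*0.1: L(j0.1) = -0.0465947 + 0.0267107j.
|L(j0.1)| = sqrt(Re² + Im²) = 0.05371.
20*log₁₀(0.05371) = -25.40 dB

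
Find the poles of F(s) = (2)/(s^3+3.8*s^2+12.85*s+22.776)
Set denominator = 0: s^3 + 3.8*s^2 + 12.85*s + 22.776 = (s + 2.4)(s^2 + 1.4*s + 9.49) = 0 → Poles: -0.7 + 3j, -0.7 - 3j, -2.4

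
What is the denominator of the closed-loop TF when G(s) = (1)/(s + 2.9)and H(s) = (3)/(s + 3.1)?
Characteristic poly = G_den * H_den + G_num * H_num = (s^2 + 6*s + 8.99) + (3) = s^2 + 6*s + 11.99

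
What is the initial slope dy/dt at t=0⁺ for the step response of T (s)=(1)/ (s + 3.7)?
IVT: y'(0⁺) = lim_{s→∞} s²·Y(s) = lim_{s→∞} s·T(s).
deg(num) = 0, deg(den) = 1, relative degree = 1, so s·T(s) → (leading num)/(leading den) = 1/1 = 1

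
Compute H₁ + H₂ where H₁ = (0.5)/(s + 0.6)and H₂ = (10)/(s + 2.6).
Parallel: H = H₁ + H₂ = (n₁·d₂ + n₂·d₁)/(d₁·d₂).
n₁·d₂ = 0.5*s + 1.3. n₂·d₁ = 10*s + 6. Sum = 10.5*s + 7.3. d₁·d₂ = s^2 + 3.2*s + 1.56.
H(s) = (10.5*s + 7.3)/(s^2 + 3.2*s + 1.56)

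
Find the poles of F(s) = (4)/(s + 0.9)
Set denominator = 0: s + 0.9 = 0 → Poles: -0.9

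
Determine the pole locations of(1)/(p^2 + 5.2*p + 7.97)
Set denominator = 0: p^2 + 5.2*p + 7.97 = 0 → Poles: -2.6 + 1.1j, -2.6 - 1.1j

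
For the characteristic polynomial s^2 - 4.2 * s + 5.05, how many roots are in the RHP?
Poles: 2.1 + 0.8j, 2.1 - 0.8j. RHP poles (Re>0): 2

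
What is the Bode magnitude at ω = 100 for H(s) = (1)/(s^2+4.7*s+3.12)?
Substitute s = j*100: H(j100) = -9.98106e-05 - 4.69256e-06j.
|H(j100)| = sqrt(Re² + Im²) = 9.992e-05.
20*log₁₀(9.992e-05) = -80.01 dB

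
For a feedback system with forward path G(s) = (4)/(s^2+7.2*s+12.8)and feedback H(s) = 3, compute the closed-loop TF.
Closed-loop T = G/(1+GH).
Numerator: G_num * H_den = 4.
Denominator: G_den * H_den + G_num * H_num = (s^2 + 7.2*s + 12.8) + (12) = s^2 + 7.2*s + 24.8.
T(s) = (4)/(s^2 + 7.2*s + 24.8)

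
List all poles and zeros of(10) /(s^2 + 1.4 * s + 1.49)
Set denominator = 0: s^2 + 1.4*s + 1.49 = 0 → Poles: -0.7 + 1j, -0.7 - 1j
Numerator is a nonzero constant (10) → Zeros: none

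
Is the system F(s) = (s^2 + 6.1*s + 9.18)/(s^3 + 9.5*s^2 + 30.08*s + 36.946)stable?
Denominator: s^3 + 9.5*s^2 + 30.08*s + 36.946 = (s + 4.9)(s^2 + 4.6*s + 7.54). Poles: -2.3 + 1.5j, -2.3 - 1.5j, -4.9. All Re(p)<0: Yes (stable)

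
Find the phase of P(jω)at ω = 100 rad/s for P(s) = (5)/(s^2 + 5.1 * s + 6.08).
Substitute s = j*100: P(j100) = -0.000499005 - 2.54647e-05j.
∠P(j100) = atan2(Im, Re) = atan2(-2.54647e-05, -0.000499005) = -177.08°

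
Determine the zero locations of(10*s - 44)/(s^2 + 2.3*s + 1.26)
Set numerator = 0: 10*s - 44 = 0 → Zeros: 4.4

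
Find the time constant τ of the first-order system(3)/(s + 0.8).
First-order system: τ = -1/pole. Pole = -0.8. τ = -1/(-0.8) = 1.25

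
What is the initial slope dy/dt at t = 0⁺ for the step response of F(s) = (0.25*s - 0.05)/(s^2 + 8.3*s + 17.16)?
IVT: y'(0⁺) = lim_{s→∞} s²·Y(s) = lim_{s→∞} s·F(s).
deg(num) = 1, deg(den) = 2, relative degree = 1, so s·F(s) → (leading num)/(leading den) = 0.25/1 = 0.25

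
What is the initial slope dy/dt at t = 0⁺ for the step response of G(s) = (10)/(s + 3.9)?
IVT: y'(0⁺) = lim_{s→∞} s²·Y(s) = lim_{s→∞} s·G(s).
deg(num) = 0, deg(den) = 1, relative degree = 1, so s·G(s) → (leading num)/(leading den) = 10/1 = 10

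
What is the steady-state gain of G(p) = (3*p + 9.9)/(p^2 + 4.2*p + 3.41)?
DC gain = G(0) = num(0)/den(0) = 9.9/3.41 = 2.903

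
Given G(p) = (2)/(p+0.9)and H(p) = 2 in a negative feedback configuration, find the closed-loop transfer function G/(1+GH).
Closed-loop T = G/(1+GH).
Numerator: G_num * H_den = 2.
Denominator: G_den * H_den + G_num * H_num = (p + 0.9) + (4) = p + 4.9.
T(p) = (2)/(p + 4.9)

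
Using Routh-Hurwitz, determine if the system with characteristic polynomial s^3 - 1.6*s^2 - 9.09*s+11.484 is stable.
Routh array:
s^3: [1, -9.09]; s^2: [-1.6, 11.484]; s^1: [-1.9125]; s^0: [11.484]
First column: [1, -1.6, -1.9125, 11.484]. Sign changes = 2.
No, unstable (2 RHP root(s))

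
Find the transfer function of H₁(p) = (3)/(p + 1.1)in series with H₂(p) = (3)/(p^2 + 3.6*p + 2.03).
Series: H = H₁ · H₂ = (n₁·n₂)/(d₁·d₂).
Num: n₁·n₂ = 9. Den: d₁·d₂ = p^3 + 4.7*p^2 + 5.99*p + 2.233.
H(p) = (9)/(p^3 + 4.7*p^2 + 5.99*p + 2.233)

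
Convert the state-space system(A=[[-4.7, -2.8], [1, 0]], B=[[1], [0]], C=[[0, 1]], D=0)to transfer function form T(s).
T(s) = C(sI - A)⁻¹B + D.
Characteristic polynomial det(sI - A) = s^2 + 4.7*s + 2.8.
Numerator from C·adj(sI-A)·B + D·det(sI-A) = 1.
T(s) = (1)/(s^2 + 4.7*s + 2.8)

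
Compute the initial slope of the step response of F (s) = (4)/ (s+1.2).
IVT: y'(0⁺) = lim_{s→∞} s²·Y(s) = lim_{s→∞} s·F(s).
deg(num) = 0, deg(den) = 1, relative degree = 1, so s·F(s) → (leading num)/(leading den) = 4/1 = 4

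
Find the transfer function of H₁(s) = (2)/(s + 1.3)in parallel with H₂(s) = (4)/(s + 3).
Parallel: H = H₁ + H₂ = (n₁·d₂ + n₂·d₁)/(d₁·d₂).
n₁·d₂ = 2*s + 6. n₂·d₁ = 4*s + 5.2. Sum = 6*s + 11.2. d₁·d₂ = s^2 + 4.3*s + 3.9.
H(s) = (6*s + 11.2)/(s^2 + 4.3*s + 3.9)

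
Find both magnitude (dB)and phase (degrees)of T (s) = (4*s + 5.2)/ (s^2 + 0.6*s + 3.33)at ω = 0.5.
Substitute s = j*0.5: T(j0.5) = 1.7351 + 0.480348j.
|T| = 20*log₁₀(sqrt(Re²+Im²)) = 5.11 dB.
∠T = atan2(Im, Re) = 15.47°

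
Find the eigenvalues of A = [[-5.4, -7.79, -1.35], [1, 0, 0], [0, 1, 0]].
Eigenvalues solve det(λI - A) = 0.
Characteristic polynomial: λ^3 + 5.4*λ^2 + 7.79*λ + 1.35 = 0.
Factor: (λ + 0.2)(λ + 2.7)(λ + 2.5) = 0.
Roots: -0.2, -2.5, -2.7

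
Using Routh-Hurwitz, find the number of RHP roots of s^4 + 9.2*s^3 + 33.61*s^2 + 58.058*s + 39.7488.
Routh array:
s^4: [1, 33.61, 39.7488]; s^3: [9.2, 58.058]; s^2: [27.2993, 39.7488]; s^1: [44.6625]; s^0: [39.7488]
First column: [1, 9.2, 27.2993, 44.6625, 39.7488]. Sign changes = RHP roots = 0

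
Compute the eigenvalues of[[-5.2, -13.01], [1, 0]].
Eigenvalues solve det(λI - A) = 0.
Characteristic polynomial: λ^2 + 5.2*λ + 13.01 = 0.
Roots: -2.6 + 2.5j, -2.6 - 2.5j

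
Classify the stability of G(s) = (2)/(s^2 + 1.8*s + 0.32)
Denominator: s^2 + 1.8*s + 0.32 = (s + 1.6)(s + 0.2). Poles: -0.2, -1.6. Stable (all poles in LHP)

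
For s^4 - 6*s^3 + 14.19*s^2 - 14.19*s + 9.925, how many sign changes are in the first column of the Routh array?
Routh array:
s^4: [1, 14.19, 9.925]; s^3: [-6, -14.19]; s^2: [11.825, 9.925]; s^1: [-9.15406]; s^0: [9.925]
First column: [1, -6, 11.825, -9.15406, 9.925]. Sign changes = 4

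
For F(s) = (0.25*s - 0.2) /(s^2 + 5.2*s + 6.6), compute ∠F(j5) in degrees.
Substitute s = j*5: F(j5) = 0.0356608 - 0.0175446j.
∠F(j5) = atan2(Im, Re) = atan2(-0.0175446, 0.0356608) = -26.20°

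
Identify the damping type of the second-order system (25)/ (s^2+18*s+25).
Standard form: ωn²/(s²+2ζωn·s+ωn²) gives ωn=5, ζ=1.8.
Overdamped (ζ = 1.8 > 1)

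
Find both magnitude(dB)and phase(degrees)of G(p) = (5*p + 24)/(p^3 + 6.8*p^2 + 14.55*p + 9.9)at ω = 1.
Substitute p = j*1: G(j1) = 0.735718 - 1.6029j.
|G| = 20*log₁₀(sqrt(Re²+Im²)) = 4.93 dB.
∠G = atan2(Im, Re) = -65.35°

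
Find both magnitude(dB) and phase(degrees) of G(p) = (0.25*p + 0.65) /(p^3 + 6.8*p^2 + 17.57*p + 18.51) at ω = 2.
Substitute p = j*2: G(j2) = 0.00975439 - 0.0270732j.
|G| = 20*log₁₀(sqrt(Re²+Im²)) = -30.82 dB.
∠G = atan2(Im, Re) = -70.19°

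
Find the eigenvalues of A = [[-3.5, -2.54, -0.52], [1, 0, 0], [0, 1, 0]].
Eigenvalues solve det(λI - A) = 0.
Characteristic polynomial: λ^3 + 3.5*λ^2 + 2.54*λ + 0.52 = 0.
Factor: (λ + 0.5)(λ + 2.6)(λ + 0.4) = 0.
Roots: -0.4, -0.5, -2.6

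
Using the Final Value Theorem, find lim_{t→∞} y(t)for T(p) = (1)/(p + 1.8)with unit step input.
FVT: lim_{t→∞} y(t) = lim_{p→0} p*Y(p) where Y(p) = T(p)/p.
= lim_{p→0} T(p) = T(0) = num(0)/den(0) = 1/1.8 = 0.5556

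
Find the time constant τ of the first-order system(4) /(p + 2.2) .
First-order system: τ = -1/pole. Pole = -2.2. τ = -1/(-2.2) = 0.4545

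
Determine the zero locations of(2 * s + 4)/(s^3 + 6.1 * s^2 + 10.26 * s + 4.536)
Set numerator = 0: 2*s + 4 = 0 → Zeros: -2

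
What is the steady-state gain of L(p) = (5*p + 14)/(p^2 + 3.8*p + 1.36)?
DC gain = L(0) = num(0)/den(0) = 14/1.36 = 10.29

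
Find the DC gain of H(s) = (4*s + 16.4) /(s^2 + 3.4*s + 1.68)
DC gain = H(0) = num(0)/den(0) = 16.4/1.68 = 9.762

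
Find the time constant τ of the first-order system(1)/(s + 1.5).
First-order system: τ = -1/pole. Pole = -1.5. τ = -1/(-1.5) = 0.6667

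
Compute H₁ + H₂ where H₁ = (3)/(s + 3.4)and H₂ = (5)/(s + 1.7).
Parallel: H = H₁ + H₂ = (n₁·d₂ + n₂·d₁)/(d₁·d₂).
n₁·d₂ = 3*s + 5.1. n₂·d₁ = 5*s + 17. Sum = 8*s + 22.1. d₁·d₂ = s^2 + 5.1*s + 5.78.
H(s) = (8*s + 22.1)/(s^2 + 5.1*s + 5.78)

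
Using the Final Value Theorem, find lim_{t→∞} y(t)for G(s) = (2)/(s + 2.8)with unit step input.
FVT: lim_{t→∞} y(t) = lim_{s→0} s*Y(s) where Y(s) = G(s)/s.
= lim_{s→0} G(s) = G(0) = num(0)/den(0) = 2/2.8 = 0.7143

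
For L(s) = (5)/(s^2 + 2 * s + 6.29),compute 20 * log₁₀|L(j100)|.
Substitute s = j*100: L(j100) = -0.000500114 - 1.00086e-05j.
|L(j100)| = sqrt(Re² + Im²) = 0.0005002.
20*log₁₀(0.0005002) = -66.02 dB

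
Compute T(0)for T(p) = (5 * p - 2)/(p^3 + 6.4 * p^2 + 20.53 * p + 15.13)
DC gain = T(0) = num(0)/den(0) = -2/15.13 = -0.1322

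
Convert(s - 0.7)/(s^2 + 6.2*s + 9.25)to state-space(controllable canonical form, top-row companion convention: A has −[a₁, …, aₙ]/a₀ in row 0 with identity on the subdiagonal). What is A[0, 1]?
Reachable canonical form for den = s^2 + 6.2*s + 9.25: top row of A = -[a₁,a₂,...,aₙ]/a₀, ones on the subdiagonal, zeros elsewhere.
A = [[-6.2, -9.25], [1, 0]].
A[0,1] = -9.25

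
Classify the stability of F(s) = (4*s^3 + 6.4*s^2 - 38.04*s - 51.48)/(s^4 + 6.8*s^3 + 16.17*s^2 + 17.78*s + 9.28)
Denominator: s^4 + 6.8*s^3 + 16.17*s^2 + 17.78*s + 9.28 = (s + 3.2)(s + 2)(s^2 + 1.6*s + 1.45). Poles: -0.8 + 0.9j, -0.8 - 0.9j, -2, -3.2. Stable (all poles in LHP)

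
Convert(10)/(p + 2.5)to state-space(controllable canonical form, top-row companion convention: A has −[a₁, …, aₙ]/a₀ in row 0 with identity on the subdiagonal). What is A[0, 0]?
Reachable canonical form for den = p + 2.5: top row of A = -[a₁,a₂,...,aₙ]/a₀, ones on the subdiagonal, zeros elsewhere.
A = [[-2.5]].
A[0,0] = -2.5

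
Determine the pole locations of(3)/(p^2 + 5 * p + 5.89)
Set denominator = 0: p^2 + 5*p + 5.89 = (p + 1.9)(p + 3.1) = 0 → Poles: -1.9, -3.1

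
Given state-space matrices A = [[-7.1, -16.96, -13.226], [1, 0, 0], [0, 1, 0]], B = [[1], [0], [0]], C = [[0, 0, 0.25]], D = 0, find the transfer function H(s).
H(s) = C(sI - A)⁻¹B + D.
Characteristic polynomial det(sI - A) = s^3 + 7.1*s^2 + 16.96*s + 13.226.
Numerator from C·adj(sI-A)·B + D·det(sI-A) = 0.25.
H(s) = (0.25)/(s^3 + 7.1*s^2 + 16.96*s + 13.226)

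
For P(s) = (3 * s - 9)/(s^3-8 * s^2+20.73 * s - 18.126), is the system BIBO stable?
Denominator: s^3 - 8*s^2 + 20.73*s - 18.126 = (s - 3.8)(s^2 - 4.2*s + 4.77). Poles: 2.1 + 0.6j, 2.1 - 0.6j, 3.8. All Re(p)<0: No (unstable)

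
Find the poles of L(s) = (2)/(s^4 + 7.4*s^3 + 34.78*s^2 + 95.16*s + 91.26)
Set denominator = 0: s^4 + 7.4*s^3 + 34.78*s^2 + 95.16*s + 91.26 = (s + 3)(s + 1.8)(s^2 + 2.6*s + 16.9) = 0 → Poles: -1.3 + 3.9j, -1.3 - 3.9j, -1.8, -3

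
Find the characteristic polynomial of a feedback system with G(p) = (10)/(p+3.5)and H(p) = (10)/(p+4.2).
Characteristic poly = G_den * H_den + G_num * H_num = (p^2 + 7.7*p + 14.7) + (100) = p^2 + 7.7*p + 114.7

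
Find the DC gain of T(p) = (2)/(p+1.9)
DC gain = T(0) = num(0)/den(0) = 2/1.9 = 1.053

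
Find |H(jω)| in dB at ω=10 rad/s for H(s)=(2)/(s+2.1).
Substitute s = j*10: H(j10) = 0.040226 - 0.191553j.
|H(j10)| = sqrt(Re² + Im²) = 0.1957.
20*log₁₀(0.1957) = -14.17 dB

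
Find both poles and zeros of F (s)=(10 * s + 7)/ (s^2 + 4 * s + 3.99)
Set denominator = 0: s^2 + 4*s + 3.99 = (s + 1.9)(s + 2.1) = 0 → Poles: -1.9, -2.1
Set numerator = 0: 10*s + 7 = 0 → Zeros: -0.7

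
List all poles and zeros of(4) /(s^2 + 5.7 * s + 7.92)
Set denominator = 0: s^2 + 5.7*s + 7.92 = (s + 3.3)(s + 2.4) = 0 → Poles: -2.4, -3.3
Numerator is a nonzero constant (4) → Zeros: none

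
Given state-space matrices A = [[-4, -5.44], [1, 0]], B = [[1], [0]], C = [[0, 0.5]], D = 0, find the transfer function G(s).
G(s) = C(sI - A)⁻¹B + D.
Characteristic polynomial det(sI - A) = s^2 + 4*s + 5.44.
Numerator from C·adj(sI-A)·B + D·det(sI-A) = 0.5.
G(s) = (0.5)/(s^2 + 4*s + 5.44)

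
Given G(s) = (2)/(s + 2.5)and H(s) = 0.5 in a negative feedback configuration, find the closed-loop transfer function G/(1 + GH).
Closed-loop T = G/(1+GH).
Numerator: G_num * H_den = 2.
Denominator: G_den * H_den + G_num * H_num = (s + 2.5) + (1) = s + 3.5.
T(s) = (2)/(s + 3.5)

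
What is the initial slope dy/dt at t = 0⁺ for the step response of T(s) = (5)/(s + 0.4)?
IVT: y'(0⁺) = lim_{s→∞} s²·Y(s) = lim_{s→∞} s·T(s).
deg(num) = 0, deg(den) = 1, relative degree = 1, so s·T(s) → (leading num)/(leading den) = 5/1 = 5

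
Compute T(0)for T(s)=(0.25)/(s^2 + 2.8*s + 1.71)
DC gain = T(0) = num(0)/den(0) = 0.25/1.71 = 0.1462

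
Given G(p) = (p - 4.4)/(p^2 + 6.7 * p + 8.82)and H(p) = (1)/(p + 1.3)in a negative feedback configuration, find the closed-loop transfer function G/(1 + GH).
Closed-loop T = G/(1+GH).
Numerator: G_num * H_den = p^2 - 3.1*p - 5.72.
Denominator: G_den * H_den + G_num * H_num = (p^3 + 8*p^2 + 17.53*p + 11.466) + (p - 4.4) = p^3 + 8*p^2 + 18.53*p + 7.066.
T(p) = (p^2 - 3.1*p - 5.72)/(p^3 + 8*p^2 + 18.53*p + 7.066)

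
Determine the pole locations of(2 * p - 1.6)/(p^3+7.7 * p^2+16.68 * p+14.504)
Set denominator = 0: p^3 + 7.7*p^2 + 16.68*p + 14.504 = (p + 4.9)(p^2 + 2.8*p + 2.96) = 0 → Poles: -1.4 + 1j, -1.4 - 1j, -4.9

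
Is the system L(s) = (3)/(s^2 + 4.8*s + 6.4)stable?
Denominator: s^2 + 4.8*s + 6.4. Poles: -2.4 + 0.8j, -2.4 - 0.8j. All Re(p)<0: Yes (stable)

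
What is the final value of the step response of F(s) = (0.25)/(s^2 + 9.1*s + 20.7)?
FVT: lim_{t→∞} y(t) = lim_{s→0} s*Y(s) where Y(s) = F(s)/s.
= lim_{s→0} F(s) = F(0) = num(0)/den(0) = 0.25/20.7 = 0.01208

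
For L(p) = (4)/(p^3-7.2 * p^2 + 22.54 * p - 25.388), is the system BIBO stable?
Denominator: p^3 - 7.2*p^2 + 22.54*p - 25.388 = (p - 2.2)(p^2 - 5*p + 11.54). Poles: 2.2, 2.5 + 2.3j, 2.5 - 2.3j. All Re(p)<0: No (unstable)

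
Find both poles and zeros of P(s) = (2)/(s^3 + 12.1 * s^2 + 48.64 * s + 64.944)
Set denominator = 0: s^3 + 12.1*s^2 + 48.64*s + 64.944 = (s + 4.4)(s + 3.6)(s + 4.1) = 0 → Poles: -3.6, -4.1, -4.4
Numerator is a nonzero constant (2) → Zeros: none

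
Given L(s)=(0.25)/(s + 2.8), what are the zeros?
Numerator is a nonzero constant (0.25) → Zeros: none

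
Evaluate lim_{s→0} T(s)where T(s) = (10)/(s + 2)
DC gain = T(0) = num(0)/den(0) = 10/2 = 5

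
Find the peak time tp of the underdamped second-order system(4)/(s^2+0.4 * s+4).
Standard form: ωn²/(s²+2ζωn·s+ωn²) → ωn = 2, ζ = 0.1.
ωd = ωn·√(1-ζ²) = 2·√(1-0.1²) = 1.99.
tp = π/ωd = π/1.99 = 1.579 s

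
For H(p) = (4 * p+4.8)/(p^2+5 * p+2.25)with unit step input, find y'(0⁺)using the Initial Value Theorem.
IVT: y'(0⁺) = lim_{p→∞} p²·Y(p) = lim_{p→∞} p·H(p).
deg(num) = 1, deg(den) = 2, relative degree = 1, so p·H(p) → (leading num)/(leading den) = 4/1 = 4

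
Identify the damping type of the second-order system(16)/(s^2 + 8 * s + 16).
Standard form: ωn²/(s²+2ζωn·s+ωn²) gives ωn=4, ζ=1.
Critically damped (ζ = 1)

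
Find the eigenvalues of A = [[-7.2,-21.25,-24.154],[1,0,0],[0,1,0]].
Eigenvalues solve det(λI - A) = 0.
Characteristic polynomial: λ^3 + 7.2*λ^2 + 21.25*λ + 24.154 = 0.
Factor: (λ + 2.6)(λ^2 + 4.6*λ + 9.29) = 0.
Roots: -2.3 + 2j, -2.3 - 2j, -2.6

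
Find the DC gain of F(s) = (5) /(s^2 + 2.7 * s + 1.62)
DC gain = F(0) = num(0)/den(0) = 5/1.62 = 3.086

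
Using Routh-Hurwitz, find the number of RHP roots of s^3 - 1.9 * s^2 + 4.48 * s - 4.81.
Routh array:
s^3: [1, 4.48]; s^2: [-1.9, -4.81]; s^1: [1.94842]; s^0: [-4.81]
First column: [1, -1.9, 1.94842, -4.81]. Sign changes = RHP roots = 3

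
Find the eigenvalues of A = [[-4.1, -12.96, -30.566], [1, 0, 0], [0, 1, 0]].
Eigenvalues solve det(λI - A) = 0.
Characteristic polynomial: λ^3 + 4.1*λ^2 + 12.96*λ + 30.566 = 0.
Factor: (λ + 3.1)(λ^2 + λ + 9.86) = 0.
Roots: -0.5 + 3.1j, -0.5 - 3.1j, -3.1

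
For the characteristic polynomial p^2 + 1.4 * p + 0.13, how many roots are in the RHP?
p^2 + 1.4*p + 0.13 = (p + 0.1)(p + 1.3). Poles: -0.1, -1.3. RHP poles (Re>0): 0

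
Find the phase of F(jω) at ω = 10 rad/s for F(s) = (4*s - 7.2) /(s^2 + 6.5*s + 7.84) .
Substitute s = j*10: F(j10) = 0.2566 - 0.253049j.
∠F(j10) = atan2(Im, Re) = atan2(-0.253049, 0.2566) = -44.60°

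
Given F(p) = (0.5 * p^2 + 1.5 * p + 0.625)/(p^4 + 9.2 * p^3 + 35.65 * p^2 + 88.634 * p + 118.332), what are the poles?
Set denominator = 0: p^4 + 9.2*p^3 + 35.65*p^2 + 88.634*p + 118.332 = (p + 3.6)(p + 3.8)(p^2 + 1.8*p + 8.65) = 0 → Poles: -0.9 + 2.8j, -0.9 - 2.8j, -3.6, -3.8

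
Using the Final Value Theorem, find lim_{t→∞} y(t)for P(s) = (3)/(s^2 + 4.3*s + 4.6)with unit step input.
FVT: lim_{t→∞} y(t) = lim_{s→0} s*Y(s) where Y(s) = P(s)/s.
= lim_{s→0} P(s) = P(0) = num(0)/den(0) = 3/4.6 = 0.6522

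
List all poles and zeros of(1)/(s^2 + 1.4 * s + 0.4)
Set denominator = 0: s^2 + 1.4*s + 0.4 = (s + 0.4)(s + 1) = 0 → Poles: -0.4, -1
Numerator is a nonzero constant (1) → Zeros: none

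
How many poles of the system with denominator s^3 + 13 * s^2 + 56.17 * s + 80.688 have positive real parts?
s^3 + 13*s^2 + 56.17*s + 80.688 = (s + 4.8)(s + 4.1)(s + 4.1). Poles: -4.1, -4.1, -4.8. RHP poles (Re>0): 0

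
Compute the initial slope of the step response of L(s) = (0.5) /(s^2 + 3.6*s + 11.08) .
IVT: y'(0⁺) = lim_{s→∞} s²·Y(s) = lim_{s→∞} s·L(s).
deg(num) = 0, deg(den) = 2, relative degree = 2 ≥ 2, so s·L(s) → 0. Initial slope = 0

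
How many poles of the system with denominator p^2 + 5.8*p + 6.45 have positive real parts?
p^2 + 5.8*p + 6.45 = (p + 1.5)(p + 4.3). Poles: -1.5, -4.3. RHP poles (Re>0): 0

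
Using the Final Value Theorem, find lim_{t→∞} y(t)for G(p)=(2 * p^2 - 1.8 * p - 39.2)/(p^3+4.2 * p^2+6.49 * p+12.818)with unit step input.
FVT: lim_{t→∞} y(t) = lim_{p→0} p*Y(p) where Y(p) = G(p)/p.
= lim_{p→0} G(p) = G(0) = num(0)/den(0) = -39.2/12.818 = -3.058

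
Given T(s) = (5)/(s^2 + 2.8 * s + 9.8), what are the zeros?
Numerator is a nonzero constant (5) → Zeros: none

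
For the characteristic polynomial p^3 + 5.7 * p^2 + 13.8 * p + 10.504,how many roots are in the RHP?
p^3 + 5.7*p^2 + 13.8*p + 10.504 = (p + 1.3)(p^2 + 4.4*p + 8.08). Poles: -1.3, -2.2 + 1.8j, -2.2 - 1.8j. RHP poles (Re>0): 0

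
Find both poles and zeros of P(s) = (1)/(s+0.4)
Set denominator = 0: s + 0.4 = 0 → Poles: -0.4
Numerator is a nonzero constant (1) → Zeros: none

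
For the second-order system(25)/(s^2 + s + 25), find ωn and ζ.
Standard form: ωn²/(s²+2ζωn·s+ωn²).
const=25=ωn² → ωn=5, s coeff=1=2ζωn → ζ=0.1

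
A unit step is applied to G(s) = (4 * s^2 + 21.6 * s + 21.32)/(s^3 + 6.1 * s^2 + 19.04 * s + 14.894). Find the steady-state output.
FVT: lim_{t→∞} y(t) = lim_{s→0} s*Y(s) where Y(s) = G(s)/s.
= lim_{s→0} G(s) = G(0) = num(0)/den(0) = 21.32/14.894 = 1.431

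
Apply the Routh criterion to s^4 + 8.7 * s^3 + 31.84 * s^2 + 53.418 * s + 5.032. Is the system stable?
Routh array:
s^4: [1, 31.84, 5.032]; s^3: [8.7, 53.418]; s^2: [25.7, 5.032]; s^1: [51.7146]; s^0: [5.032]
First column: [1, 8.7, 25.7, 51.7146, 5.032]. Sign changes = 0.
Yes, stable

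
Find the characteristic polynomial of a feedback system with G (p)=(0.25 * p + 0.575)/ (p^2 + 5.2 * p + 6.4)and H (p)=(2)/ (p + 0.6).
Characteristic poly = G_den * H_den + G_num * H_num = (p^3 + 5.8*p^2 + 9.52*p + 3.84) + (0.5*p + 1.15) = p^3 + 5.8*p^2 + 10.02*p + 4.99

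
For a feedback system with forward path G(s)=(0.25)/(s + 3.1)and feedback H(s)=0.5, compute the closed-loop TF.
Closed-loop T = G/(1+GH).
Numerator: G_num * H_den = 0.25.
Denominator: G_den * H_den + G_num * H_num = (s + 3.1) + (0.125) = s + 3.225.
T(s) = (0.25)/(s + 3.225)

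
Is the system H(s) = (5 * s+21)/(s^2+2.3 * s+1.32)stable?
Denominator: s^2 + 2.3*s + 1.32 = (s + 1.2)(s + 1.1). Poles: -1.1, -1.2. All Re(p)<0: Yes (stable)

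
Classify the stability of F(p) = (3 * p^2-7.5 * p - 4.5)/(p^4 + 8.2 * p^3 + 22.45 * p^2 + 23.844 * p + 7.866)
Denominator: p^4 + 8.2*p^3 + 22.45*p^2 + 23.844*p + 7.866 = (p + 3.8)(p + 1.5)(p + 2.3)(p + 0.6). Poles: -0.6, -1.5, -2.3, -3.8. Stable (all poles in LHP)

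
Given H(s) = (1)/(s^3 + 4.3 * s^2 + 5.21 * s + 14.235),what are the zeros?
Numerator is a nonzero constant (1) → Zeros: none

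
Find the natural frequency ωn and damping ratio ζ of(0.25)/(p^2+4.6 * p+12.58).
Underdamped: complex pole -2.3 + 2.7j. ωn = |pole| = 3.547, ζ = -Re(pole)/ωn = 0.6485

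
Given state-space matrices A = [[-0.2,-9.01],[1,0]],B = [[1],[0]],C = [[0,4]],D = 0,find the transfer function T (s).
T(s) = C(sI - A)⁻¹B + D.
Characteristic polynomial det(sI - A) = s^2 + 0.2*s + 9.01.
Numerator from C·adj(sI-A)·B + D·det(sI-A) = 4.
T(s) = (4)/(s^2 + 0.2*s + 9.01)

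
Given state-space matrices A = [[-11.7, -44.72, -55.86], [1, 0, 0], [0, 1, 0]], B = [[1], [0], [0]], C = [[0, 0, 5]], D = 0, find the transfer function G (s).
G(s) = C(sI - A)⁻¹B + D.
Characteristic polynomial det(sI - A) = s^3 + 11.7*s^2 + 44.72*s + 55.86.
Numerator from C·adj(sI-A)·B + D·det(sI-A) = 5.
G(s) = (5)/(s^3 + 11.7*s^2 + 44.72*s + 55.86)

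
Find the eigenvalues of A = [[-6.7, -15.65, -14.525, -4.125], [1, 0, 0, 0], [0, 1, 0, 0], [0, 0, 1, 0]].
Eigenvalues solve det(λI - A) = 0.
Characteristic polynomial: λ^4 + 6.7*λ^3 + 15.65*λ^2 + 14.525*λ + 4.125 = 0.
Factor: (λ + 2.2)(λ + 2.5)(λ + 1.5)(λ + 0.5) = 0.
Roots: -0.5, -1.5, -2.2, -2.5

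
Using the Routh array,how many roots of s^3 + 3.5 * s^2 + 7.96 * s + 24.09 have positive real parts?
Routh array:
s^3: [1, 7.96]; s^2: [3.5, 24.09]; s^1: [1.07714]; s^0: [24.09]
First column: [1, 3.5, 1.07714, 24.09]. Sign changes = RHP roots = 0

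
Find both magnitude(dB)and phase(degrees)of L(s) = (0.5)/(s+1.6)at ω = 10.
Substitute s = j*10: L(j10) = 0.00780031 - 0.048752j.
|L| = 20*log₁₀(sqrt(Re²+Im²)) = -26.13 dB.
∠L = atan2(Im, Re) = -80.91°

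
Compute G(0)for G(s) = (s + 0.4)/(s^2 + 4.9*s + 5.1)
DC gain = G(0) = num(0)/den(0) = 0.4/5.1 = 0.07843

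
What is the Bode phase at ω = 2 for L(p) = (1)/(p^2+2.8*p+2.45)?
Substitute p = j*2: L(j2) = -0.0459089 - 0.165864j.
∠L(j2) = atan2(Im, Re) = atan2(-0.165864, -0.0459089) = -105.47°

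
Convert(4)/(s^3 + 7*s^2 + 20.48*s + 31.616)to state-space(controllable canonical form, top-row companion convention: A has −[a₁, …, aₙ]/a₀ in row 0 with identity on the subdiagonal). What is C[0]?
Reachable canonical form: C = numerator coefficients (right-aligned, zero-padded to length n).
num = 4, C = [[0, 0, 4]].
C[0] = 0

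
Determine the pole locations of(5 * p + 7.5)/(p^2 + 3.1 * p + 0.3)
Set denominator = 0: p^2 + 3.1*p + 0.3 = (p + 0.1)(p + 3) = 0 → Poles: -0.1, -3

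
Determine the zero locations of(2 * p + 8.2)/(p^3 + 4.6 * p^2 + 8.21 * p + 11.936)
Set numerator = 0: 2*p + 8.2 = 0 → Zeros: -4.1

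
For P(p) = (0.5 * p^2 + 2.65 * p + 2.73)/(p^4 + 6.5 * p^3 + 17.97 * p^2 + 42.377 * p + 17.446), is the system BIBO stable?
Denominator: p^4 + 6.5*p^3 + 17.97*p^2 + 42.377*p + 17.446 = (p + 0.5)(p + 4.4)(p^2 + 1.6*p + 7.93). Poles: -0.5, -0.8 + 2.7j, -0.8 - 2.7j, -4.4. All Re(p)<0: Yes (stable)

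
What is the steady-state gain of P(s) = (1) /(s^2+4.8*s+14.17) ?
DC gain = P(0) = num(0)/den(0) = 1/14.17 = 0.07057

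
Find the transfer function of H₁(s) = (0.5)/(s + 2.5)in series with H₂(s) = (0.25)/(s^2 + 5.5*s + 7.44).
Series: H = H₁ · H₂ = (n₁·n₂)/(d₁·d₂).
Num: n₁·n₂ = 0.125. Den: d₁·d₂ = s^3 + 8*s^2 + 21.19*s + 18.6.
H(s) = (0.125)/(s^3 + 8*s^2 + 21.19*s + 18.6)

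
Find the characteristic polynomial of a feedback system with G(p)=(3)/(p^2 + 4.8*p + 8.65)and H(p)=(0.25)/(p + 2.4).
Characteristic poly = G_den * H_den + G_num * H_num = (p^3 + 7.2*p^2 + 20.17*p + 20.76) + (0.75) = p^3 + 7.2*p^2 + 20.17*p + 21.51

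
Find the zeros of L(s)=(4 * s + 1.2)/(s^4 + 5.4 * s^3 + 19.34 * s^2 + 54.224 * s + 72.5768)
Set numerator = 0: 4*s + 1.2 = 0 → Zeros: -0.3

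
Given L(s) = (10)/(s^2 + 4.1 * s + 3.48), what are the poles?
Set denominator = 0: s^2 + 4.1*s + 3.48 = (s + 1.2)(s + 2.9) = 0 → Poles: -1.2, -2.9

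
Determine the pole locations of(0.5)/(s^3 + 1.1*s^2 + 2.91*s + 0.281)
Set denominator = 0: s^3 + 1.1*s^2 + 2.91*s + 0.281 = (s + 0.1)(s^2 + s + 2.81) = 0 → Poles: -0.1, -0.5 + 1.6j, -0.5 - 1.6j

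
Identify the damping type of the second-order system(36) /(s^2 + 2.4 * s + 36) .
Standard form: ωn²/(s²+2ζωn·s+ωn²) gives ωn=6, ζ=0.2.
Underdamped (ζ = 0.2 < 1)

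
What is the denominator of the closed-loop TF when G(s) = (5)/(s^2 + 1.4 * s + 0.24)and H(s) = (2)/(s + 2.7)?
Characteristic poly = G_den * H_den + G_num * H_num = (s^3 + 4.1*s^2 + 4.02*s + 0.648) + (10) = s^3 + 4.1*s^2 + 4.02*s + 10.648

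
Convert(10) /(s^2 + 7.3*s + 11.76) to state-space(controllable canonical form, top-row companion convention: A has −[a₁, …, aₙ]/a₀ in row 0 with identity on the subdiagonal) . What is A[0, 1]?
Reachable canonical form for den = s^2 + 7.3*s + 11.76: top row of A = -[a₁,a₂,...,aₙ]/a₀, ones on the subdiagonal, zeros elsewhere.
A = [[-7.3, -11.76], [1, 0]].
A[0,1] = -11.76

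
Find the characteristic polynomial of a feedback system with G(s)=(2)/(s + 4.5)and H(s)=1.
Characteristic poly = G_den * H_den + G_num * H_num = (s + 4.5) + (2) = s + 6.5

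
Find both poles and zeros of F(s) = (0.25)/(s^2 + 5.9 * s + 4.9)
Set denominator = 0: s^2 + 5.9*s + 4.9 = (s + 4.9)(s + 1) = 0 → Poles: -1, -4.9
Numerator is a nonzero constant (0.25) → Zeros: none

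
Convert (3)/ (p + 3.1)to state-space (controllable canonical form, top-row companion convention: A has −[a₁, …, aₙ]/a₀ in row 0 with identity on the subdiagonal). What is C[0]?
Reachable canonical form: C = numerator coefficients (right-aligned, zero-padded to length n).
num = 3, C = [[3]].
C[0] = 3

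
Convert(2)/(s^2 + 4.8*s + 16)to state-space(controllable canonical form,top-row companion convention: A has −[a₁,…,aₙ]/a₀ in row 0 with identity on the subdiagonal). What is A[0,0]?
Reachable canonical form for den = s^2 + 4.8*s + 16: top row of A = -[a₁,a₂,...,aₙ]/a₀, ones on the subdiagonal, zeros elsewhere.
A = [[-4.8, -16], [1, 0]].
A[0,0] = -4.8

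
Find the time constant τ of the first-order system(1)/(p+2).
First-order system: τ = -1/pole. Pole = -2. τ = -1/(-2) = 0.5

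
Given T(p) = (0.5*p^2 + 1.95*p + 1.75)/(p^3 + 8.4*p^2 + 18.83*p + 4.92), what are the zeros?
Set numerator = 0: 0.5*p^2 + 1.95*p + 1.75 = 0.5*(p + 2.5)(p + 1.4) = 0 → Zeros: -1.4, -2.5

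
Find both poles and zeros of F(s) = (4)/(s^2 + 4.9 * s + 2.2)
Set denominator = 0: s^2 + 4.9*s + 2.2 = (s + 4.4)(s + 0.5) = 0 → Poles: -0.5, -4.4
Numerator is a nonzero constant (4) → Zeros: none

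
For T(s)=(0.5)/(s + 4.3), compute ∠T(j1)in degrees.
Substitute s = j*1: T(j1) = 0.110313 - 0.0256542j.
∠T(j1) = atan2(Im, Re) = atan2(-0.0256542, 0.110313) = -13.09°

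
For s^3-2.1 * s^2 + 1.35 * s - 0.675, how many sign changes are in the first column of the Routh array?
Routh array:
s^3: [1, 1.35]; s^2: [-2.1, -0.675]; s^1: [1.02857]; s^0: [-0.675]
First column: [1, -2.1, 1.02857, -0.675]. Sign changes = 3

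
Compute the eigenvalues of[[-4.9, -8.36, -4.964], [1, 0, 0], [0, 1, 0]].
Eigenvalues solve det(λI - A) = 0.
Characteristic polynomial: λ^3 + 4.9*λ^2 + 8.36*λ + 4.964 = 0.
Factor: (λ + 1.7)(λ^2 + 3.2*λ + 2.92) = 0.
Roots: -1.6 + 0.6j, -1.6 - 0.6j, -1.7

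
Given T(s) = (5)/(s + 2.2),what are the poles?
Set denominator = 0: s + 2.2 = 0 → Poles: -2.2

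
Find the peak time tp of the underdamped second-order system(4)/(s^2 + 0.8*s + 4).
Standard form: ωn²/(s²+2ζωn·s+ωn²) → ωn = 2, ζ = 0.2.
ωd = ωn·√(1-ζ²) = 2·√(1-0.2²) = 1.96.
tp = π/ωd = π/1.96 = 1.603 s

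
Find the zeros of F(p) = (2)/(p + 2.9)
Numerator is a nonzero constant (2) → Zeros: none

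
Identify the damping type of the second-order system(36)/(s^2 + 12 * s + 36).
Standard form: ωn²/(s²+2ζωn·s+ωn²) gives ωn=6, ζ=1.
Critically damped (ζ = 1)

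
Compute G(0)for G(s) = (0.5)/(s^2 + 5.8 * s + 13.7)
DC gain = G(0) = num(0)/den(0) = 0.5/13.7 = 0.0365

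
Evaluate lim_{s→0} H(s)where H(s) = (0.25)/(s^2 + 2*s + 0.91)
DC gain = H(0) = num(0)/den(0) = 0.25/0.91 = 0.2747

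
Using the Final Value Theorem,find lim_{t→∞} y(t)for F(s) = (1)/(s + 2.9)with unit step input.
FVT: lim_{t→∞} y(t) = lim_{s→0} s*Y(s) where Y(s) = F(s)/s.
= lim_{s→0} F(s) = F(0) = num(0)/den(0) = 1/2.9 = 0.3448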